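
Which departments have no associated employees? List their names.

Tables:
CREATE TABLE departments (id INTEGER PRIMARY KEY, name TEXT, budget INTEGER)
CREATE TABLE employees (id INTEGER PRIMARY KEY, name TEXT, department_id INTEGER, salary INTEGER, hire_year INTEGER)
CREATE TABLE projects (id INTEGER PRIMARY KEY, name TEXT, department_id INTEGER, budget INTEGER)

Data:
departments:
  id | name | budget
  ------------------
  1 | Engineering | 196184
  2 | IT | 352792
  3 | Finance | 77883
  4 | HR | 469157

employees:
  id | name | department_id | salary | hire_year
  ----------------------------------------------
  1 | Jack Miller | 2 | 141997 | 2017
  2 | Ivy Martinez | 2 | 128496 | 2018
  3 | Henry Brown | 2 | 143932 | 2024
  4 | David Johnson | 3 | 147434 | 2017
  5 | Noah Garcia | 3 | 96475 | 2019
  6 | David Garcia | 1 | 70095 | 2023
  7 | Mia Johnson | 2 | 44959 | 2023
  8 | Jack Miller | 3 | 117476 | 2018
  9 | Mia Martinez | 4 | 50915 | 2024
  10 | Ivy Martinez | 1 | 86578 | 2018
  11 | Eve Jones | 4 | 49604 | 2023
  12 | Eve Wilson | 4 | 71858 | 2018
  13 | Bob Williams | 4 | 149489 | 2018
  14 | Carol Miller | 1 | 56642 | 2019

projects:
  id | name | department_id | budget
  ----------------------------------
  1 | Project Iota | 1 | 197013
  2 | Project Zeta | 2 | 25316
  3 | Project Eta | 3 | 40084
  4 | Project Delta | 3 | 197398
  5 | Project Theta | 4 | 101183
SELECT p.name FROM departments p LEFT JOIN employees c ON c.department_id = p.id WHERE c.id IS NULL

Execution result:
(no rows)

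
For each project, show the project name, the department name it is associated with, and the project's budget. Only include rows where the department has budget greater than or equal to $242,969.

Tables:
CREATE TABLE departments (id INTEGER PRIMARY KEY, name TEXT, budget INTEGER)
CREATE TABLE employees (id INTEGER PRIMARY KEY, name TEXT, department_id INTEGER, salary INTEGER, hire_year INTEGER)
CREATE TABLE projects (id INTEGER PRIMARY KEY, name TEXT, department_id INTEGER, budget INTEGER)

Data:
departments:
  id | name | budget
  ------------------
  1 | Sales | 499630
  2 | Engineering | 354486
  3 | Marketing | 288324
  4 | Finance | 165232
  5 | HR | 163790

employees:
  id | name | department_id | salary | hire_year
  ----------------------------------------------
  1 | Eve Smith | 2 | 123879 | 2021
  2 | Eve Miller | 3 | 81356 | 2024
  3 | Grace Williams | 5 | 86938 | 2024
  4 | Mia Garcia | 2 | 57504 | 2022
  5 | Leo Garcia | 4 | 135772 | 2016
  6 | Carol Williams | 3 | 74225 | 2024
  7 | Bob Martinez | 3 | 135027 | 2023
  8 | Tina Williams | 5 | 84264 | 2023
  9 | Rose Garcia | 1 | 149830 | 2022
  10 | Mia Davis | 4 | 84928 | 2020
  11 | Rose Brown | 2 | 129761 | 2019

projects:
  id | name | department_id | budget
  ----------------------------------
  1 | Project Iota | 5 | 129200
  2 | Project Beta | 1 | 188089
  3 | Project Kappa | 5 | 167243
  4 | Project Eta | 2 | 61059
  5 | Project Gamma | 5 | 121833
SELECT c.name, p.name AS department, c.budget FROM projects c JOIN departments p ON c.department_id = p.id WHERE p.budget >= 242969

Execution result:
name | department | budget
Project Beta | Sales | 188089
Project Eta | Engineering | 61059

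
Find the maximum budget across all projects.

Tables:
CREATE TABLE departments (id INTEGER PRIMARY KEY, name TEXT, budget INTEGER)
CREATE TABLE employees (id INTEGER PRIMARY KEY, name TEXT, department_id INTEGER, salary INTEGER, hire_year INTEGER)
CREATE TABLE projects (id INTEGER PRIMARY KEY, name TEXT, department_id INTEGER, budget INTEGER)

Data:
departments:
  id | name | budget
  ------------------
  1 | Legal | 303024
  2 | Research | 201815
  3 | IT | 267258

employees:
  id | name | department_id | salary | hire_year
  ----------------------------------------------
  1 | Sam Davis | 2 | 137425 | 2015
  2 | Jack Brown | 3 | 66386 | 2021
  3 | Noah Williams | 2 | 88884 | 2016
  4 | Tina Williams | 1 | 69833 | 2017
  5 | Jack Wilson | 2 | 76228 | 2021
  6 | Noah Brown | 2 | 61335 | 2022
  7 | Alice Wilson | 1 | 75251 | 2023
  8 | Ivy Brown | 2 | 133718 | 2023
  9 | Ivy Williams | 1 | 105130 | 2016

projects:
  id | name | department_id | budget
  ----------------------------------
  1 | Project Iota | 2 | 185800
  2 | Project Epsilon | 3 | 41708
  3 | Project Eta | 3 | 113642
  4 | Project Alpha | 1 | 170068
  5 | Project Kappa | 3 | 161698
SELECT MAX(budget) FROM projects

Execution result:
185800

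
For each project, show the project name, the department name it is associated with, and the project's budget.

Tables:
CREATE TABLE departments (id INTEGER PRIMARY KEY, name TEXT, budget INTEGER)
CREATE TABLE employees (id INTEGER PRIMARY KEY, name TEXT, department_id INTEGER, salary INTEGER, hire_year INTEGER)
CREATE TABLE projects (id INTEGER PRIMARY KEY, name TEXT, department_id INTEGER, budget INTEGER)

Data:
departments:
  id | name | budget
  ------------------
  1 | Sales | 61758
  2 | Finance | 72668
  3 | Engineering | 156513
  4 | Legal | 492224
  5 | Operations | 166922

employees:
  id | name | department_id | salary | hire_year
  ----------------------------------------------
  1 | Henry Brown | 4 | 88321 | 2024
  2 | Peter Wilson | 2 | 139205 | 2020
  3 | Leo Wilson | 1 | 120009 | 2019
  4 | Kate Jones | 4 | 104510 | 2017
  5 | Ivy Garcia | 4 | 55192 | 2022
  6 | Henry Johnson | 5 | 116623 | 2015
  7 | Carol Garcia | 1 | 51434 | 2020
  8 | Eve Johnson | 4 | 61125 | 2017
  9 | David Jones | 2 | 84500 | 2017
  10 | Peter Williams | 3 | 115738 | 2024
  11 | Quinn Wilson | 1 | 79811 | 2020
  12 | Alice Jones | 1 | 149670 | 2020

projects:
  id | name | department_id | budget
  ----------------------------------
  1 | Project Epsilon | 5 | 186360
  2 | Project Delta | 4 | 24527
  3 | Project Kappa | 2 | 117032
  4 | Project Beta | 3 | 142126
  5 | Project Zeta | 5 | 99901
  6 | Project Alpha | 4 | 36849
SELECT c.name, p.name AS department, c.budget FROM projects c JOIN departments p ON c.department_id = p.id

Execution result:
name | department | budget
Project Epsilon | Operations | 186360
Project Delta | Legal | 24527
Project Kappa | Finance | 117032
Project Beta | Engineering | 142126
Project Zeta | Operations | 99901
Project Alpha | Legal | 36849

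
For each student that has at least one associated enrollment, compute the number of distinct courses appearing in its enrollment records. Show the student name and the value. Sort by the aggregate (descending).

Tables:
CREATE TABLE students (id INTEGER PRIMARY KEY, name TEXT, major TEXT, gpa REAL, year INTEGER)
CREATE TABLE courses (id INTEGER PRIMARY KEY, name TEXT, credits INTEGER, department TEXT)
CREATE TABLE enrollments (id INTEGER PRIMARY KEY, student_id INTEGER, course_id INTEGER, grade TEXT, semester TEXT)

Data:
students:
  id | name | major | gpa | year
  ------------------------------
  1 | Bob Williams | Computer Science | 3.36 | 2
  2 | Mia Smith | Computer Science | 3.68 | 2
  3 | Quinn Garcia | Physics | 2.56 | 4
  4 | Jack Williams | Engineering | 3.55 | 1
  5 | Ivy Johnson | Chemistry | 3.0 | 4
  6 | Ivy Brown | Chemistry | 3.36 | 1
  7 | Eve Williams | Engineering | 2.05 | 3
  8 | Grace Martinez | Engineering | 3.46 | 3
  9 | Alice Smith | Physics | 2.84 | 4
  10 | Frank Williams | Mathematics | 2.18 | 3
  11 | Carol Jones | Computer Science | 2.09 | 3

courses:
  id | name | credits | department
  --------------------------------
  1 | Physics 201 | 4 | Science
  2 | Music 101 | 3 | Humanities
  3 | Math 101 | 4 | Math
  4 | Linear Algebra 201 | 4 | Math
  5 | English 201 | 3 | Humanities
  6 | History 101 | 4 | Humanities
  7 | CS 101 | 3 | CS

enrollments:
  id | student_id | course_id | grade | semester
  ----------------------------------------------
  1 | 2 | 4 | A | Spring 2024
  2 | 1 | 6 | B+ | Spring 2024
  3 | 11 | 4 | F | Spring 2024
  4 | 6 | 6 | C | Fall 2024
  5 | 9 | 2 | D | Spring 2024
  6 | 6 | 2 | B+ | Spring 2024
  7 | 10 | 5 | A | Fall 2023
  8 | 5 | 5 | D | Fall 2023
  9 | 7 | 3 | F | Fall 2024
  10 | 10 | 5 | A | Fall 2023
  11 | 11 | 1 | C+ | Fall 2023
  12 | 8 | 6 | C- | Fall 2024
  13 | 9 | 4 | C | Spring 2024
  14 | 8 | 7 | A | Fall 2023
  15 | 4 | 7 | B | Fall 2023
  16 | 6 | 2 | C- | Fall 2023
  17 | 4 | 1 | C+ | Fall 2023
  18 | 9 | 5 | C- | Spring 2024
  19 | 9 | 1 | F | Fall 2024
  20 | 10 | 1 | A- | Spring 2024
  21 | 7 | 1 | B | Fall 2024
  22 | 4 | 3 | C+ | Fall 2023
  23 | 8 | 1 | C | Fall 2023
SELECT p.name, COUNT(DISTINCT c.course_id) AS distinct_course_count FROM enrollments c JOIN students p ON c.student_id = p.id GROUP BY p.id, p.name ORDER BY distinct_course_count DESC

Execution result:
name | distinct_course_count
Alice Smith | 4
Jack Williams | 3
Grace Martinez | 3
Ivy Brown | 2
Eve Williams | 2
Frank Williams | 2
Carol Jones | 2
Bob Williams | 1
Mia Smith | 1
Ivy Johnson | 1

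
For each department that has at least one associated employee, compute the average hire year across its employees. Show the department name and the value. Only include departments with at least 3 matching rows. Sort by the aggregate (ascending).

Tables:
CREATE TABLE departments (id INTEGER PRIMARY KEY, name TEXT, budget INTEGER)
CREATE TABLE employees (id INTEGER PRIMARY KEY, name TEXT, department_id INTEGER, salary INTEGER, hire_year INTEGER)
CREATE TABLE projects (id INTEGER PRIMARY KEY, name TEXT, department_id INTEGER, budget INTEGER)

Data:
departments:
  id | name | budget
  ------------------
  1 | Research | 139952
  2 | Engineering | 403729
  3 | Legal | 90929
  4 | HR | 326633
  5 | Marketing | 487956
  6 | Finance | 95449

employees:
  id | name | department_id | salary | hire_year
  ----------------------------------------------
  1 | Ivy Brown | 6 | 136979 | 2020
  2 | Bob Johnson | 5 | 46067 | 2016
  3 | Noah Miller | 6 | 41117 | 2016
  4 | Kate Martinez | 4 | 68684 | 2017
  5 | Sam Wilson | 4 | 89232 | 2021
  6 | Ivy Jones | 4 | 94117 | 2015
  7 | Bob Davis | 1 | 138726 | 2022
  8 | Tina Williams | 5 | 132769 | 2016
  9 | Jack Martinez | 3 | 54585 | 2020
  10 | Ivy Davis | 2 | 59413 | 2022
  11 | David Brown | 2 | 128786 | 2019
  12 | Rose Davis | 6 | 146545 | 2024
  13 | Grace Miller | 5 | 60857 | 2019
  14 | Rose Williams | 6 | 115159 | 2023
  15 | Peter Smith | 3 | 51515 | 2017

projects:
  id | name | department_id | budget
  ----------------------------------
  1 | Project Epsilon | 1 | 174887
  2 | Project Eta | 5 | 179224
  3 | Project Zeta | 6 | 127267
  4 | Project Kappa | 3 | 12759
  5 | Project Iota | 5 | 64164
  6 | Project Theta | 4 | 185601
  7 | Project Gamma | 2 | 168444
SELECT p.name, AVG(c.hire_year) AS avg_hire_year FROM employees c JOIN departments p ON c.department_id = p.id GROUP BY p.id, p.name HAVING COUNT(*) >= 3 ORDER BY avg_hire_year ASC

Execution result:
name | avg_hire_year
Marketing | 2017.00
HR | 2017.67
Finance | 2020.75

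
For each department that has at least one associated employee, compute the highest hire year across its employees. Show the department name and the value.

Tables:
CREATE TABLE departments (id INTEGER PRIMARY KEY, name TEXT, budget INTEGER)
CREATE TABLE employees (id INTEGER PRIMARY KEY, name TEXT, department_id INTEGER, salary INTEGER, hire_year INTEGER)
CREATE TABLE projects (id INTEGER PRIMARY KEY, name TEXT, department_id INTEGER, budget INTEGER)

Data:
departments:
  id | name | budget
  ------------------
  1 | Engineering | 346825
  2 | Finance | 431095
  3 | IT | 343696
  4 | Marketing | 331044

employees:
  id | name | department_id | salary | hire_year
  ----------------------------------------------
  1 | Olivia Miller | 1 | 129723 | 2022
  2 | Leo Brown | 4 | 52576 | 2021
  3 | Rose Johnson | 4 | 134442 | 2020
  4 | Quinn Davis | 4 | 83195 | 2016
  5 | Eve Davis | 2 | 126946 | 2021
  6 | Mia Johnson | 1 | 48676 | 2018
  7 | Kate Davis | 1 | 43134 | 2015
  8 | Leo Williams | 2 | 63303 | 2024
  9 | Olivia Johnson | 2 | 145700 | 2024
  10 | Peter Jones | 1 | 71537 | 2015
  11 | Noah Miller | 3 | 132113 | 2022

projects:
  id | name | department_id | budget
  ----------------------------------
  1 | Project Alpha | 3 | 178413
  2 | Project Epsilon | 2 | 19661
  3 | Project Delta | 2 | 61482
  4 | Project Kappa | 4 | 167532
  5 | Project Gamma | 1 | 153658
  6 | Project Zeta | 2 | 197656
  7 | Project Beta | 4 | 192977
SELECT p.name, MAX(c.hire_year) AS max_hire_year FROM employees c JOIN departments p ON c.department_id = p.id GROUP BY p.id, p.name

Execution result:
name | max_hire_year
Engineering | 2022
Finance | 2024
IT | 2022
Marketing | 2021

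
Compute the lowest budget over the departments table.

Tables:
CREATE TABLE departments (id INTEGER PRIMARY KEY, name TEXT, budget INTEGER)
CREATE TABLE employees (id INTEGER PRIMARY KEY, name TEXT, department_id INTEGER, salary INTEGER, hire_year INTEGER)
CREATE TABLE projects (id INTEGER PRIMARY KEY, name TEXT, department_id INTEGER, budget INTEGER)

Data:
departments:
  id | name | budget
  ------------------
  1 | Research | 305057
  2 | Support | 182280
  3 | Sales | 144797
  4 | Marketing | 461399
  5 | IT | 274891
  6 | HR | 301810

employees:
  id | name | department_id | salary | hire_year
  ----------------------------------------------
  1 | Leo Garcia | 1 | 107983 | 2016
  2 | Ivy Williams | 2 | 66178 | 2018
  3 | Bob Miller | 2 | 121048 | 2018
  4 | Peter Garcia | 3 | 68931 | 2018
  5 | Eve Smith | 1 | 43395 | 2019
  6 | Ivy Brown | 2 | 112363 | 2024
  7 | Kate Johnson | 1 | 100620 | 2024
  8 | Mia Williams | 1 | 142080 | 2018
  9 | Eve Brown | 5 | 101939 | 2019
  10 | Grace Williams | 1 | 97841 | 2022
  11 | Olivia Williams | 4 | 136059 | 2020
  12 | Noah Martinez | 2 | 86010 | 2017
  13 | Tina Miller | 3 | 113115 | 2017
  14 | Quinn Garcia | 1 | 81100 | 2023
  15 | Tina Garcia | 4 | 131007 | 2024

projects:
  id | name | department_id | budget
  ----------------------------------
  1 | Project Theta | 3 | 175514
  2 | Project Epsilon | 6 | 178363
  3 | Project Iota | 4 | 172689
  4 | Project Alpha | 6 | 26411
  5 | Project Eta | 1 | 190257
SELECT MIN(budget) FROM departments

Execution result:
144797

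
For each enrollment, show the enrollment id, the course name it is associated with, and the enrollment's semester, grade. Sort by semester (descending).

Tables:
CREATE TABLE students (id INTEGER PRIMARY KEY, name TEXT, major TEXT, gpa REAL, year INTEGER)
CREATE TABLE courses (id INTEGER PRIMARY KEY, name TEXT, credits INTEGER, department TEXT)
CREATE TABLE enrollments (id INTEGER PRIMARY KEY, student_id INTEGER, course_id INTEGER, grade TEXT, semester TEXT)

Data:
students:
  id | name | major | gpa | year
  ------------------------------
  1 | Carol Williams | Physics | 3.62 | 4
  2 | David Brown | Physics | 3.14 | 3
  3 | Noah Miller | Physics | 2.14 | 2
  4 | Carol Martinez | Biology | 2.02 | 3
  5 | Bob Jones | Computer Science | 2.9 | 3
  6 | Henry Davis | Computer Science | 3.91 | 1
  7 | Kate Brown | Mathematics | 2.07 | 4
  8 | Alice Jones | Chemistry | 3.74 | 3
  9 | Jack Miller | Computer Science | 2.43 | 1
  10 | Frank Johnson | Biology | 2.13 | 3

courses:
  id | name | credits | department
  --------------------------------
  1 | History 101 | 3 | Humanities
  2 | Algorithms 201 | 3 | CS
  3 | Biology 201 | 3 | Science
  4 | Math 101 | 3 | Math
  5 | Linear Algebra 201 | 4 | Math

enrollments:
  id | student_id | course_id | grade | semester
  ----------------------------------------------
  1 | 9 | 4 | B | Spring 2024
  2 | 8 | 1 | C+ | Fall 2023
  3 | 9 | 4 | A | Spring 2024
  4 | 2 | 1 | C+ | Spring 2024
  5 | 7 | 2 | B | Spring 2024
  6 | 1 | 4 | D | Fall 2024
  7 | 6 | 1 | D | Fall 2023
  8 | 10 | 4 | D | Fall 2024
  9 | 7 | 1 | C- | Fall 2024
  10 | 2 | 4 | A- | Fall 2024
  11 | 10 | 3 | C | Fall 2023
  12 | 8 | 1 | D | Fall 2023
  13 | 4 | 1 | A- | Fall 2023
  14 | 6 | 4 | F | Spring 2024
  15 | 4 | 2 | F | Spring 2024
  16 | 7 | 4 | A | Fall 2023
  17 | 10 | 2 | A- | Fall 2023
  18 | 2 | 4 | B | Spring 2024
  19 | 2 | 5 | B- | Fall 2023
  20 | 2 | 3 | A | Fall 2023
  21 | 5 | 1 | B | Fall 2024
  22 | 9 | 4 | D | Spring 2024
SELECT c.id, p.name AS course, c.semester, c.grade FROM enrollments c JOIN courses p ON c.course_id = p.id ORDER BY c.semester DESC

Execution result:
id | course | semester | grade
1 | Math 101 | Spring 2024 | B
3 | Math 101 | Spring 2024 | A
4 | History 101 | Spring 2024 | C+
5 | Algorithms 201 | Spring 2024 | B
14 | Math 101 | Spring 2024 | F
15 | Algorithms 201 | Spring 2024 | F
18 | Math 101 | Spring 2024 | B
22 | Math 101 | Spring 2024 | D
6 | Math 101 | Fall 2024 | D
8 | Math 101 | Fall 2024 | D
9 | History 101 | Fall 2024 | C-
10 | Math 101 | Fall 2024 | A-
21 | History 101 | Fall 2024 | B
2 | History 101 | Fall 2023 | C+
7 | History 101 | Fall 2023 | D
11 | Biology 201 | Fall 2023 | C
12 | History 101 | Fall 2023 | D
13 | History 101 | Fall 2023 | A-
16 | Math 101 | Fall 2023 | A
17 | Algorithms 201 | Fall 2023 | A-
19 | Linear Algebra 201 | Fall 2023 | B-
20 | Biology 201 | Fall 2023 | A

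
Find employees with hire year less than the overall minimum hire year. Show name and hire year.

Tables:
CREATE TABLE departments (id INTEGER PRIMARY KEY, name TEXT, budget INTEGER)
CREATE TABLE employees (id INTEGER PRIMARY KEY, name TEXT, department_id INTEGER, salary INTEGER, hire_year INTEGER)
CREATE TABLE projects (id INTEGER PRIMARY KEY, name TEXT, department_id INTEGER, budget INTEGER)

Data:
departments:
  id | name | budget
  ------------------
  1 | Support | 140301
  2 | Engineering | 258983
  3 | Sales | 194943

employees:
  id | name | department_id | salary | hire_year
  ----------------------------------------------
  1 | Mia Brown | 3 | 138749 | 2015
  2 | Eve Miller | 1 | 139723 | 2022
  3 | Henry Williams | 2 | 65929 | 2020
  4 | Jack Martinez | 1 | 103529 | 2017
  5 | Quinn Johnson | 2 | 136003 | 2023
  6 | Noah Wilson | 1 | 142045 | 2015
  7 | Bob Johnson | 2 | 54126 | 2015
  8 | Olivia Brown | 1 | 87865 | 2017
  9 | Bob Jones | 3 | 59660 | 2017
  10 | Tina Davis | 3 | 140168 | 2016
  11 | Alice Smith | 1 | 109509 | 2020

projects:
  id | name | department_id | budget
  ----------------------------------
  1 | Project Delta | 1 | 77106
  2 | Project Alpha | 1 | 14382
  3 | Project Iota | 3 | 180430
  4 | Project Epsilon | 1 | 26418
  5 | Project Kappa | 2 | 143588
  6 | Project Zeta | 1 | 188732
SELECT name, hire_year FROM employees WHERE hire_year < (SELECT MIN(hire_year) FROM employees)

Execution result:
(no rows)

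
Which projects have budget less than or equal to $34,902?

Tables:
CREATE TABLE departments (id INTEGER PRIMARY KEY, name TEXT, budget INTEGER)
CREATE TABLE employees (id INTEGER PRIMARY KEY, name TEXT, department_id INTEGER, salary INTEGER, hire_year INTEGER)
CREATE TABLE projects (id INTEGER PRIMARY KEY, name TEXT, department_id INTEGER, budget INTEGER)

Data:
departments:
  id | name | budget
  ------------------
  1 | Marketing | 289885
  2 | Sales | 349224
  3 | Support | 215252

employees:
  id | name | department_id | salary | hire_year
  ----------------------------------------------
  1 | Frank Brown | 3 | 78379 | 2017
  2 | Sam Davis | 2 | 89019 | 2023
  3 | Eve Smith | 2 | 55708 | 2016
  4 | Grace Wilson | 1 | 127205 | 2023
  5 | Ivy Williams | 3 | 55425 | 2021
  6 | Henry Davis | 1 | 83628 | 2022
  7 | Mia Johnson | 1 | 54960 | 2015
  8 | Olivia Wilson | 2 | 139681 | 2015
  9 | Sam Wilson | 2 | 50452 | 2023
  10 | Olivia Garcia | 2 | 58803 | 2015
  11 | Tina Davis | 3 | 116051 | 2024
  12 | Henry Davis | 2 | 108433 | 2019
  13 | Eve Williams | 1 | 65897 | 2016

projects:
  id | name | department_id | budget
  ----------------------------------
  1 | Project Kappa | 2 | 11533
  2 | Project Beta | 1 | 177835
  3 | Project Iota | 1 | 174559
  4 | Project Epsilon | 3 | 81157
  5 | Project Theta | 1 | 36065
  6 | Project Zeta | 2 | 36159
SELECT name, budget FROM projects WHERE budget <= 34902

Execution result:
name | budget
Project Kappa | 11533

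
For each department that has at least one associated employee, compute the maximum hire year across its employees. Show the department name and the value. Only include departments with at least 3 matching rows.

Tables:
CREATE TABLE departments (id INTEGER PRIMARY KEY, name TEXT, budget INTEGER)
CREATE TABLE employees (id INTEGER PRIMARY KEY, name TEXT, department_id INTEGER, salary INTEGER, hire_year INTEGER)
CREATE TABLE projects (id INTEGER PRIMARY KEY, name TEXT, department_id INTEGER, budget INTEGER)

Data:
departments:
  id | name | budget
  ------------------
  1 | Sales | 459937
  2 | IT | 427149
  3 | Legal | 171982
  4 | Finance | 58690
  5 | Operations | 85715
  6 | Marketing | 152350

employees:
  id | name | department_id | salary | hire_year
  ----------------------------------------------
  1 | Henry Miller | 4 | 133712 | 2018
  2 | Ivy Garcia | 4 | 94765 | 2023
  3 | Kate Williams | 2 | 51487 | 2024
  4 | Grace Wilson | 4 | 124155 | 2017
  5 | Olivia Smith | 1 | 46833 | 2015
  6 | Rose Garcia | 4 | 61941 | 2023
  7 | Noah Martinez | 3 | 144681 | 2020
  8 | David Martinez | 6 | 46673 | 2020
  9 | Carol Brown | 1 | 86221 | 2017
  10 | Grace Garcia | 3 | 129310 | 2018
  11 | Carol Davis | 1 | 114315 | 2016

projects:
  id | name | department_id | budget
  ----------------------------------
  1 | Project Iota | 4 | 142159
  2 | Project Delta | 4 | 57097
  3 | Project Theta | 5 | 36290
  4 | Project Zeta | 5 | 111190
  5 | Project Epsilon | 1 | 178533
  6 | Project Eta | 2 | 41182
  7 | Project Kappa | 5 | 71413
SELECT p.name, MAX(c.hire_year) AS max_hire_year FROM employees c JOIN departments p ON c.department_id = p.id GROUP BY p.id, p.name HAVING COUNT(*) >= 3

Execution result:
name | max_hire_year
Sales | 2017
Finance | 2023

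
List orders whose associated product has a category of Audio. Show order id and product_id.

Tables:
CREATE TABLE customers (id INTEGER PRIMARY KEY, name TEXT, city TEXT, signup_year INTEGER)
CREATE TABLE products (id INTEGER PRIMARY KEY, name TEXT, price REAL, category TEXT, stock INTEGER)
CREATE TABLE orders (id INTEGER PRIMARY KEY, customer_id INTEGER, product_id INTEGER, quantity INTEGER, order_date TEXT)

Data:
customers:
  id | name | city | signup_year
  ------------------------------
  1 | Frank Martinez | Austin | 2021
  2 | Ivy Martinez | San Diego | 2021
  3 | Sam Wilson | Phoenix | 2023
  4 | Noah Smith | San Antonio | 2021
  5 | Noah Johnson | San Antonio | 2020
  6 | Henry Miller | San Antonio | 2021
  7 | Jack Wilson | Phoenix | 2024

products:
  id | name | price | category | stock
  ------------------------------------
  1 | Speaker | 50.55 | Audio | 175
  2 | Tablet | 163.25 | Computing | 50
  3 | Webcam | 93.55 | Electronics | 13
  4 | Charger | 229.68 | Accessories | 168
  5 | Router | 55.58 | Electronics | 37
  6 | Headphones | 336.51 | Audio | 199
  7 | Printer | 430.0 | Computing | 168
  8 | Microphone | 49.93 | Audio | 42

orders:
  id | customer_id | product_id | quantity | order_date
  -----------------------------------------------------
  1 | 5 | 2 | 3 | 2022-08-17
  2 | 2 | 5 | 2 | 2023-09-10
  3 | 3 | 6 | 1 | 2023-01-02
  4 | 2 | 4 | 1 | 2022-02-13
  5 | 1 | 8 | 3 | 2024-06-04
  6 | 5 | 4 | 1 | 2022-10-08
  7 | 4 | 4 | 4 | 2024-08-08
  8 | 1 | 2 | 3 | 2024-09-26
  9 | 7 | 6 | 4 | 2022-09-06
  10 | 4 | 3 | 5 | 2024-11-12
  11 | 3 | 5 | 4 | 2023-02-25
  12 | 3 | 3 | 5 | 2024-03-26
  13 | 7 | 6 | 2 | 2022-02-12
SELECT id, product_id FROM orders WHERE product_id IN (SELECT id FROM products WHERE category = 'Audio')

Execution result:
id | product_id
3 | 6
5 | 8
9 | 6
13 | 6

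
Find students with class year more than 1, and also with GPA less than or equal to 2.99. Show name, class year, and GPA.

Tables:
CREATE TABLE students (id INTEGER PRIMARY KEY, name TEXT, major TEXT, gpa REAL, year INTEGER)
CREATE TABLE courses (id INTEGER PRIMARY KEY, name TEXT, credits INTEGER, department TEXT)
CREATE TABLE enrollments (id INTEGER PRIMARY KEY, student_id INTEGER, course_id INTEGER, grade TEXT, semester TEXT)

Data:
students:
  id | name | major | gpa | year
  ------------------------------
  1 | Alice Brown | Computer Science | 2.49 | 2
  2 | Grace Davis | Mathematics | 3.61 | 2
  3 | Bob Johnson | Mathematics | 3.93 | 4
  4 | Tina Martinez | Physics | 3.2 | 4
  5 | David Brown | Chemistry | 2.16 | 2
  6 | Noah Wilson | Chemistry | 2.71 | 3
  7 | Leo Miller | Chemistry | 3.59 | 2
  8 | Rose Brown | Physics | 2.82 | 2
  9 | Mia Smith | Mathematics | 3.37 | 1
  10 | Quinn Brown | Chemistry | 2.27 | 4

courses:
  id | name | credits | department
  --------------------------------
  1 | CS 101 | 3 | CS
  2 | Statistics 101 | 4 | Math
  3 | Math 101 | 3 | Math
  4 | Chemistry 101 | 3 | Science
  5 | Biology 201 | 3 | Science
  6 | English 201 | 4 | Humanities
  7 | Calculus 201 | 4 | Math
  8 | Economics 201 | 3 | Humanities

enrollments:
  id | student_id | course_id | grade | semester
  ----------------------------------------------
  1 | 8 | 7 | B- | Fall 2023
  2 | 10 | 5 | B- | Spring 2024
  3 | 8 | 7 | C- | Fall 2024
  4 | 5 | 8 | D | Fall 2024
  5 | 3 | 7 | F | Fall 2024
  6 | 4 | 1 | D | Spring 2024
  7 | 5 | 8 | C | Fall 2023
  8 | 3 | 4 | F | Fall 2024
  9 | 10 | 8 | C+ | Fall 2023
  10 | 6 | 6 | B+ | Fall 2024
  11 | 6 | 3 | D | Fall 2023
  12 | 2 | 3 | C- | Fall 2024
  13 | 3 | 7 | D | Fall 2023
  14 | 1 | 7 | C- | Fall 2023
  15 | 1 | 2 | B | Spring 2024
SELECT name, year, gpa FROM students WHERE year > 1 AND gpa <= 2.99

Execution result:
name | year | gpa
Alice Brown | 2 | 2.49
David Brown | 2 | 2.16
Noah Wilson | 3 | 2.71
Rose Brown | 2 | 2.82
Quinn Brown | 4 | 2.27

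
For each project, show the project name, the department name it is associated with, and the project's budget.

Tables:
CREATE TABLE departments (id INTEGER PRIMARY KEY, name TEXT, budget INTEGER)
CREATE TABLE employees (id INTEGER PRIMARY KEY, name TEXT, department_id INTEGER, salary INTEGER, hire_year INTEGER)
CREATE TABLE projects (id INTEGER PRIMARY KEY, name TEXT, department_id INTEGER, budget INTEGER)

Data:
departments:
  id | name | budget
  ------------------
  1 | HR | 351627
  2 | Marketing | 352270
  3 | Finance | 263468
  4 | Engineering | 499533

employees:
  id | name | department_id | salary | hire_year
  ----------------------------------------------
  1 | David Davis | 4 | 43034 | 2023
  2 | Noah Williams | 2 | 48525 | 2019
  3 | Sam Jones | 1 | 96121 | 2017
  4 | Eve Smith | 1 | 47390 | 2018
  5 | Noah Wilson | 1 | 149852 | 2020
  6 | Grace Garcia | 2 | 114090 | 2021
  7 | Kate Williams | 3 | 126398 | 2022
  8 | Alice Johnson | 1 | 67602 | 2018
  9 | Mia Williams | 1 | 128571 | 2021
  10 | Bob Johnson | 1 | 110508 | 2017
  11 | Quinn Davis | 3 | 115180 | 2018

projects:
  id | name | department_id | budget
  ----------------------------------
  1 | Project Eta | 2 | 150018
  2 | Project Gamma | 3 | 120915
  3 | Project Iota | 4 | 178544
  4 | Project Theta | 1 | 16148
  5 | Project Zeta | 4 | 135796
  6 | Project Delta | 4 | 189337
SELECT c.name, p.name AS department, c.budget FROM projects c JOIN departments p ON c.department_id = p.id

Execution result:
name | department | budget
Project Eta | Marketing | 150018
Project Gamma | Finance | 120915
Project Iota | Engineering | 178544
Project Theta | HR | 16148
Project Zeta | Engineering | 135796
Project Delta | Engineering | 189337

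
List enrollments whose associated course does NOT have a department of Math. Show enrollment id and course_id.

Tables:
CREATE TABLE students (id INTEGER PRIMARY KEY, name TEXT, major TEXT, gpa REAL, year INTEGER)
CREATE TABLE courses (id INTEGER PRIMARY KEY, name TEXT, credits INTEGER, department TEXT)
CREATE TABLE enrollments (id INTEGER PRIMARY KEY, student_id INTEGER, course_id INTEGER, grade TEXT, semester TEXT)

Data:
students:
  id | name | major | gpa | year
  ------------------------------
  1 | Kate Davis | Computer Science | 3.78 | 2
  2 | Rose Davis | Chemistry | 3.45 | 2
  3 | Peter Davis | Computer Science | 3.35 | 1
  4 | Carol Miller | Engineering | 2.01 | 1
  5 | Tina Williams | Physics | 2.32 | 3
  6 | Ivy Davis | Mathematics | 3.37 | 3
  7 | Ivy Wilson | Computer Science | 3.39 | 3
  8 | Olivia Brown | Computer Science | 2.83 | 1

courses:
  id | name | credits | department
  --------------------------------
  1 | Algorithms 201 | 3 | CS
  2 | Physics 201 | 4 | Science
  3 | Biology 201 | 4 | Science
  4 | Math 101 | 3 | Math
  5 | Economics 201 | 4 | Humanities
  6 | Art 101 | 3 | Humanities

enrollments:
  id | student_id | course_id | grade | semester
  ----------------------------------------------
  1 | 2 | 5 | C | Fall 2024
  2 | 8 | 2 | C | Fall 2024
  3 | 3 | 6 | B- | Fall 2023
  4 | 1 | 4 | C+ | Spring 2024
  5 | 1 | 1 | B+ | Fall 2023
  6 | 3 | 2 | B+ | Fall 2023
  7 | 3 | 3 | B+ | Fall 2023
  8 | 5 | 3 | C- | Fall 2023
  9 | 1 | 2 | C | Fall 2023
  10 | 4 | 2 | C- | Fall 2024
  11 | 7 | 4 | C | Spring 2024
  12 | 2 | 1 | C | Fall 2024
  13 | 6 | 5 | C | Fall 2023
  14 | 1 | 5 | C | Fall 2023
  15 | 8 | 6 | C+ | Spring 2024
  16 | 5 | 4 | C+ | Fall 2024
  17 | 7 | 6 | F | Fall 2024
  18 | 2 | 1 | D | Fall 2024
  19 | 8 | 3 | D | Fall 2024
SELECT id, course_id FROM enrollments WHERE course_id NOT IN (SELECT id FROM courses WHERE department = 'Math')

Execution result:
id | course_id
1 | 5
2 | 2
3 | 6
5 | 1
6 | 2
7 | 3
8 | 3
9 | 2
10 | 2
12 | 1
13 | 5
14 | 5
15 | 6
17 | 6
18 | 1
19 | 3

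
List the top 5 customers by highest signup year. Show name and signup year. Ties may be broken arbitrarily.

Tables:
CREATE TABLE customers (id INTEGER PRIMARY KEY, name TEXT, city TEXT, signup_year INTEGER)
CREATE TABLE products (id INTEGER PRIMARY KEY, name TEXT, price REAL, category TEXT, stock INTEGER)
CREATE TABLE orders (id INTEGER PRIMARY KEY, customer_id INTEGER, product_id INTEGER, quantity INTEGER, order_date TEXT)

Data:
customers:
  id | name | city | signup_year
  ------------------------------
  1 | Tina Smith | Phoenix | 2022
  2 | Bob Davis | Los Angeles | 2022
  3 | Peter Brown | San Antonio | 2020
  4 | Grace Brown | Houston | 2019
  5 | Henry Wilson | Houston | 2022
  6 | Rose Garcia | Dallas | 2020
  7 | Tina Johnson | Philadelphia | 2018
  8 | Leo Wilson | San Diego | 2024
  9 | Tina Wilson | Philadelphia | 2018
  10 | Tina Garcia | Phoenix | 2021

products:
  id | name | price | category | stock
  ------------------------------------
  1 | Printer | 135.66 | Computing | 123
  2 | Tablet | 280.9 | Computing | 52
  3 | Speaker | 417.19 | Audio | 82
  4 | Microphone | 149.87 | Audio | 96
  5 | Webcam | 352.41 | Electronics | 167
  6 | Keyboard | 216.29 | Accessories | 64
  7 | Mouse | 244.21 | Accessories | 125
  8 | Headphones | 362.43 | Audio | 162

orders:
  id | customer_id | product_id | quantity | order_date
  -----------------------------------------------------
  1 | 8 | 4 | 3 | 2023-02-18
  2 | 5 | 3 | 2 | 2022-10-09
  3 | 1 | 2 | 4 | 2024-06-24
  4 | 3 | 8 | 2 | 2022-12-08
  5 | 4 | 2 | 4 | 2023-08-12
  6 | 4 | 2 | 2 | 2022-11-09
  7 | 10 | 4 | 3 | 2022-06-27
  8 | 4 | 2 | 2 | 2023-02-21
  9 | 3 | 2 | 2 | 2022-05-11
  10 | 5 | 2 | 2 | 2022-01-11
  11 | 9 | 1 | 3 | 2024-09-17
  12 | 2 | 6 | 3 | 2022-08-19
SELECT name, signup_year FROM customers ORDER BY signup_year DESC LIMIT 5

Execution result:
name | signup_year
Leo Wilson | 2024
Tina Smith | 2022
Bob Davis | 2022
Henry Wilson | 2022
Tina Garcia | 2021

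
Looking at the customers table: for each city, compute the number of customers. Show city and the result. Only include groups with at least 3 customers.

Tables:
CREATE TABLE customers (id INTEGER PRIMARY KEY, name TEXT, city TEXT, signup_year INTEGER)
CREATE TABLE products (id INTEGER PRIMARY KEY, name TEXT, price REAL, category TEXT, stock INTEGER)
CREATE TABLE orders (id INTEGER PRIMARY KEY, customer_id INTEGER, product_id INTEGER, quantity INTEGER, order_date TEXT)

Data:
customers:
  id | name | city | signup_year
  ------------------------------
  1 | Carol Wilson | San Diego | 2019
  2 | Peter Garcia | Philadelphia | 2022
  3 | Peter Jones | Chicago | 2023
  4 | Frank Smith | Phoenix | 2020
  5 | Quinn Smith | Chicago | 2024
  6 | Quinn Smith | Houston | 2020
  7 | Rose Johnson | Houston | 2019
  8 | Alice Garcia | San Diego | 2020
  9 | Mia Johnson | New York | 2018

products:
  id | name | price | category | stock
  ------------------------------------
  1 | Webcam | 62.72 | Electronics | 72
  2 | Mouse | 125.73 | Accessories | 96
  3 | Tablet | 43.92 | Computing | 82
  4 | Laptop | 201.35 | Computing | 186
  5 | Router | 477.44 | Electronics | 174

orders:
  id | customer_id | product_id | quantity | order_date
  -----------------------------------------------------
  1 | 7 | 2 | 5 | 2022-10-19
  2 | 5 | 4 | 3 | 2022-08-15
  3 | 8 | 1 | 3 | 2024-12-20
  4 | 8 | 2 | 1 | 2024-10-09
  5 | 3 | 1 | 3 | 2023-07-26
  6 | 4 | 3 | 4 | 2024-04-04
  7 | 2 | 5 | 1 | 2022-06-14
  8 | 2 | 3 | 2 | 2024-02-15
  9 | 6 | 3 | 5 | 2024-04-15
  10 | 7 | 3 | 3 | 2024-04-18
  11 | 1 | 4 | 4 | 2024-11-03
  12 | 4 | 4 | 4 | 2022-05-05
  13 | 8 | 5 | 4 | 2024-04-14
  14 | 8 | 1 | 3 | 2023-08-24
SELECT city, COUNT(*) AS n FROM customers GROUP BY city HAVING COUNT(*) >= 3

Execution result:
(no rows)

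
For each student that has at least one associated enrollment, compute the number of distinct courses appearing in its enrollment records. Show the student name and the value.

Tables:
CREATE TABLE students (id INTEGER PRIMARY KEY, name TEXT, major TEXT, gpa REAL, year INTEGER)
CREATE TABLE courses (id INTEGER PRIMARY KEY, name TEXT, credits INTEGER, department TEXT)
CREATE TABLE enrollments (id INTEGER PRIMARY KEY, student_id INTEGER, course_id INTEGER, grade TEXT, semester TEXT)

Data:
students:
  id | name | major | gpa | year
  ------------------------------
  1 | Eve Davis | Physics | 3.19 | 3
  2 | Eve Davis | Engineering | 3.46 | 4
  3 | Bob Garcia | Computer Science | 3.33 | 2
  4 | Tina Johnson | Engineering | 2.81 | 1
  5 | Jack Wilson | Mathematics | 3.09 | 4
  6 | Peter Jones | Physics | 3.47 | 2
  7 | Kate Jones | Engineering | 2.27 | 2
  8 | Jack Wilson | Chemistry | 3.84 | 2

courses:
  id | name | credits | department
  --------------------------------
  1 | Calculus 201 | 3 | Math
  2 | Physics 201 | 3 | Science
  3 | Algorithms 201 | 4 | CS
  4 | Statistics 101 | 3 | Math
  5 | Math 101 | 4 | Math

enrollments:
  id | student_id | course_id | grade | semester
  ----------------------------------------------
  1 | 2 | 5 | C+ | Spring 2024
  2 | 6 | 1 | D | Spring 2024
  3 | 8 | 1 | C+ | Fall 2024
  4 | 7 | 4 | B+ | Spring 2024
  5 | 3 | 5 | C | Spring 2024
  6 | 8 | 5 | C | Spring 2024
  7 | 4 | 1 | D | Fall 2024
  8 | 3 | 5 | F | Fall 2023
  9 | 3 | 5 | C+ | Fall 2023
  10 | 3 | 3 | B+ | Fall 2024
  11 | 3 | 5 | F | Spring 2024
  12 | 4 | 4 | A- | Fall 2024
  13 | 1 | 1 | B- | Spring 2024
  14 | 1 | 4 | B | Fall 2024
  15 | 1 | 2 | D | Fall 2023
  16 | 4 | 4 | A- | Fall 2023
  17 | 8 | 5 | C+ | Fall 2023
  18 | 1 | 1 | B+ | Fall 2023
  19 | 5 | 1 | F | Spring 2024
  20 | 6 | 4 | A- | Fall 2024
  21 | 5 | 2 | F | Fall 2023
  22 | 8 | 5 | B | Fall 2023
SELECT p.name, COUNT(DISTINCT c.course_id) AS distinct_course_count FROM enrollments c JOIN students p ON c.student_id = p.id GROUP BY p.id, p.name

Execution result:
name | distinct_course_count
Eve Davis | 3
Eve Davis | 1
Bob Garcia | 2
Tina Johnson | 2
Jack Wilson | 2
Peter Jones | 2
Kate Jones | 1
Jack Wilson | 2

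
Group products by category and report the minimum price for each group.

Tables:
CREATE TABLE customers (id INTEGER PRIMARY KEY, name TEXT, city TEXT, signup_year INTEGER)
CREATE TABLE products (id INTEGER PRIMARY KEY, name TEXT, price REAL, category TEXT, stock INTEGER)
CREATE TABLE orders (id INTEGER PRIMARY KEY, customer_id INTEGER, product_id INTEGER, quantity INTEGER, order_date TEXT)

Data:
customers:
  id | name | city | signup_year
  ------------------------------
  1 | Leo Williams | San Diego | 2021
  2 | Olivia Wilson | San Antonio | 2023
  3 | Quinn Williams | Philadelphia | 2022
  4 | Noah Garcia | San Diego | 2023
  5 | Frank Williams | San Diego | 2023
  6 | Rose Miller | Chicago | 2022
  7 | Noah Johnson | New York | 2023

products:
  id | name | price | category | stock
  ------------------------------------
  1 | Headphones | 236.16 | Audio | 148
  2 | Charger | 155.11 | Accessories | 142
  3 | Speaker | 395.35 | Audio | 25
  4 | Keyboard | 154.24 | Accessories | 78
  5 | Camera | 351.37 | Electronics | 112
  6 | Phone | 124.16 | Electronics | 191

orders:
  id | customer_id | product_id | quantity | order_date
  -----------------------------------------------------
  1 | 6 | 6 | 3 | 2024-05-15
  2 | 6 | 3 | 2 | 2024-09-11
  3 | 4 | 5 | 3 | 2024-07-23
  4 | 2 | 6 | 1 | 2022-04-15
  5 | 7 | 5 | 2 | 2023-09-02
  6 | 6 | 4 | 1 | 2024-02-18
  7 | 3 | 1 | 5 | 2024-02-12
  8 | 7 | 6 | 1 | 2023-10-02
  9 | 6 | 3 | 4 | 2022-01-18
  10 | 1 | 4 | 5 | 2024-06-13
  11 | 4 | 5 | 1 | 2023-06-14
SELECT category, MIN(price) AS min_price FROM products GROUP BY category

Execution result:
category | min_price
Accessories | 154.24
Audio | 236.16
Electronics | 124.16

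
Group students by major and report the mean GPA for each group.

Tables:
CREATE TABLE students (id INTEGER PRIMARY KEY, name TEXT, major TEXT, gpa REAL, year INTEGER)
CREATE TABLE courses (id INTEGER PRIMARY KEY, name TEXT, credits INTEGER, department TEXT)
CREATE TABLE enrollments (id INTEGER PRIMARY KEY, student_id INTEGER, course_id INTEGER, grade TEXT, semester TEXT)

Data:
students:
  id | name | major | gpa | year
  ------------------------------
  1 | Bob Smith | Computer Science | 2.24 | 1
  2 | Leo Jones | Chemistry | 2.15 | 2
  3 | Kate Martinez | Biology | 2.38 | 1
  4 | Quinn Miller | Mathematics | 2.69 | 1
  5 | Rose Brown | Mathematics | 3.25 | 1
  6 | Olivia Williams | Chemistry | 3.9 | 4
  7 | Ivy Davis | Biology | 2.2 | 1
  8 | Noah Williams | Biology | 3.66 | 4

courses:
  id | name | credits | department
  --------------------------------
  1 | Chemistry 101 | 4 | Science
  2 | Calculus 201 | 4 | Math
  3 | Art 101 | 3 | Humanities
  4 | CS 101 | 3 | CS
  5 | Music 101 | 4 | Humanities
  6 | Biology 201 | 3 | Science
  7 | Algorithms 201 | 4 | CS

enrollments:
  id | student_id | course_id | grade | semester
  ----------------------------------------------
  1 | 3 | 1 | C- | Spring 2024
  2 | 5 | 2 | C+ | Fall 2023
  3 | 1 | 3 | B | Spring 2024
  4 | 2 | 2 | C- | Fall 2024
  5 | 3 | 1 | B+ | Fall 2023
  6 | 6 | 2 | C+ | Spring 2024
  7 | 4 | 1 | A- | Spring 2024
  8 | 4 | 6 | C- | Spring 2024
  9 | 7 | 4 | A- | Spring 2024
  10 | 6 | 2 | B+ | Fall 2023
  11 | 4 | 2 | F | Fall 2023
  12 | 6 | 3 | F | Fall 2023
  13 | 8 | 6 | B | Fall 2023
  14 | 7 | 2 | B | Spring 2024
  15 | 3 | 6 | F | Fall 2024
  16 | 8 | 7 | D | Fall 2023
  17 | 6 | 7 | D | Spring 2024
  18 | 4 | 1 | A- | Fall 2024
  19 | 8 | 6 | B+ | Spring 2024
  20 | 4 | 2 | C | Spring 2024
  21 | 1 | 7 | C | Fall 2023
SELECT major, AVG(gpa) AS avg_gpa FROM students GROUP BY major

Execution result:
major | avg_gpa
Biology | 2.75
Chemistry | 3.03
Computer Science | 2.24
Mathematics | 2.97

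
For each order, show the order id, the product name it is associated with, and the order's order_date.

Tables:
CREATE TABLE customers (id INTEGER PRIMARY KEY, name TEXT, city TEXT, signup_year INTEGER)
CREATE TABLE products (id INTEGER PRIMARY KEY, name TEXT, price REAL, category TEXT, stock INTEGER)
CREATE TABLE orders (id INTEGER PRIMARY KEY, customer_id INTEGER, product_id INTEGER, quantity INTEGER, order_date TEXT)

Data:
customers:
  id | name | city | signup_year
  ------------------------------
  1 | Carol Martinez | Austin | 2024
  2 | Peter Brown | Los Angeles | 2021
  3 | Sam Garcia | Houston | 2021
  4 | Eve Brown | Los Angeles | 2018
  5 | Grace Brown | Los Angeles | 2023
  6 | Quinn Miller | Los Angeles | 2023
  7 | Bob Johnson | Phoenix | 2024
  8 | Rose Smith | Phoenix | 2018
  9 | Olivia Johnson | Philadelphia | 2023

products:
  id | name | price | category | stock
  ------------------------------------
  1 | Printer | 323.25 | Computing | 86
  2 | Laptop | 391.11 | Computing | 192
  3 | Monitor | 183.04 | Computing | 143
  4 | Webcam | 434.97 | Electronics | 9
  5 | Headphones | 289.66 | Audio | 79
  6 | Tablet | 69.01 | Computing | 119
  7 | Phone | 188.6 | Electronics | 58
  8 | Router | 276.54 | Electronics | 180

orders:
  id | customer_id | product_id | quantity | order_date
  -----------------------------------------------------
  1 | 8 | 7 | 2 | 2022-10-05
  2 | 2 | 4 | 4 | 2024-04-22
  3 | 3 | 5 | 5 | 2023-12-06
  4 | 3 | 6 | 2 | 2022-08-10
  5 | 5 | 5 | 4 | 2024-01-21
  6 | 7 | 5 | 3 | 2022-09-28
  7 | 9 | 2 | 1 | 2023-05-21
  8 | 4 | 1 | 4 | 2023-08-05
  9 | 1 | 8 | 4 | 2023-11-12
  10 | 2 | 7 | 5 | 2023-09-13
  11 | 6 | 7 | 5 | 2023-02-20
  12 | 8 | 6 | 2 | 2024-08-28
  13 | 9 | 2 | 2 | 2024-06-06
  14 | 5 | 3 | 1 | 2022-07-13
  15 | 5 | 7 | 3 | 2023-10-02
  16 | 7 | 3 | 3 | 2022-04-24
SELECT c.id, p.name AS product, c.order_date FROM orders c JOIN products p ON c.product_id = p.id

Execution result:
id | product | order_date
1 | Phone | 2022-10-05
2 | Webcam | 2024-04-22
3 | Headphones | 2023-12-06
4 | Tablet | 2022-08-10
5 | Headphones | 2024-01-21
6 | Headphones | 2022-09-28
7 | Laptop | 2023-05-21
8 | Printer | 2023-08-05
9 | Router | 2023-11-12
10 | Phone | 2023-09-13
11 | Phone | 2023-02-20
12 | Tablet | 2024-08-28
13 | Laptop | 2024-06-06
14 | Monitor | 2022-07-13
15 | Phone | 2023-10-02
16 | Monitor | 2022-04-24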